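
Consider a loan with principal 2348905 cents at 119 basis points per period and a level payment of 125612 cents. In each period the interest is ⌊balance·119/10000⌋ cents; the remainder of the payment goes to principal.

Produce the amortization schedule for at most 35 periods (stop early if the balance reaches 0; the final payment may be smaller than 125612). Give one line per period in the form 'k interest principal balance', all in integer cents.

1 27951 97661 2251244
2 26789 98823 2152421
3 25613 99999 2052422
4 24423 101189 1951233
5 23219 102393 1848840
6 22001 103611 1745229
7 20768 104844 1640385
8 19520 106092 1534293
9 18258 107354 1426939
10 16980 108632 1318307
11 15687 109925 1208382
12 14379 111233 1097149
13 13056 112556 984593
14 11716 113896 870697
15 10361 115251 755446
16 8989 116623 638823
17 7601 118011 520812
18 6197 119415 401397
19 4776 120836 280561
20 3338 122274 158287
21 1883 123729 34558
22 411 34558 0

1. interest=⌊2348905·119/10000⌋=27951; principal=125612-27951=97661; balance=2348905-97661=2251244
2. interest=⌊2251244·119/10000⌋=26789; principal=125612-26789=98823; balance=2251244-98823=2152421
3. interest=⌊2152421·119/10000⌋=25613; principal=125612-25613=99999; balance=2152421-99999=2052422
4. interest=⌊2052422·119/10000⌋=24423; principal=125612-24423=101189; balance=2052422-101189=1951233
5. interest=⌊1951233·119/10000⌋=23219; principal=125612-23219=102393; balance=1951233-102393=1848840
6. interest=⌊1848840·119/10000⌋=22001; principal=125612-22001=103611; balance=1848840-103611=1745229
7. interest=⌊1745229·119/10000⌋=20768; principal=125612-20768=104844; balance=1745229-104844=1640385
8. interest=⌊1640385·119/10000⌋=19520; principal=125612-19520=106092; balance=1640385-106092=1534293
9. interest=⌊1534293·119/10000⌋=18258; principal=125612-18258=107354; balance=1534293-107354=1426939
10. interest=⌊1426939·119/10000⌋=16980; principal=125612-16980=108632; balance=1426939-108632=1318307
11. interest=⌊1318307·119/10000⌋=15687; principal=125612-15687=109925; balance=1318307-109925=1208382
12. interest=⌊1208382·119/10000⌋=14379; principal=125612-14379=111233; balance=1208382-111233=1097149
13. interest=⌊1097149·119/10000⌋=13056; principal=125612-13056=112556; balance=1097149-112556=984593
14. interest=⌊984593·119/10000⌋=11716; principal=125612-11716=113896; balance=984593-113896=870697
15. interest=⌊870697·119/10000⌋=10361; principal=125612-10361=115251; balance=870697-115251=755446
16. interest=⌊755446·119/10000⌋=8989; principal=125612-8989=116623; balance=755446-116623=638823
17. interest=⌊638823·119/10000⌋=7601; principal=125612-7601=118011; balance=638823-118011=520812
18. interest=⌊520812·119/10000⌋=6197; principal=125612-6197=119415; balance=520812-119415=401397
19. interest=⌊401397·119/10000⌋=4776; principal=125612-4776=120836; balance=401397-120836=280561
20. interest=⌊280561·119/10000⌋=3338; principal=125612-3338=122274; balance=280561-122274=158287
21. interest=⌊158287·119/10000⌋=1883; principal=125612-1883=123729; balance=158287-123729=34558
22. interest=⌊34558·119/10000⌋=411; principal=min(125612-411,34558)=34558; balance=34558-34558=0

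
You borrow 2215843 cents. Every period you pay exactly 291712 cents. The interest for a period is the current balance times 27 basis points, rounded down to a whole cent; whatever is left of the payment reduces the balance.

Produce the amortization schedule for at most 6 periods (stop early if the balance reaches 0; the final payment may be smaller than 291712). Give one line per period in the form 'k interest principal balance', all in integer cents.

1. interest=⌊2215843·27/10000⌋=5982; principal=291712-5982=285730; balance=2215843-285730=1930113
2. interest=⌊1930113·27/10000⌋=5211; principal=291712-5211=286501; balance=1930113-286501=1643612
3. interest=⌊1643612·27/10000⌋=4437; principal=291712-4437=287275; balance=1643612-287275=1356337
4. interest=⌊1356337·27/10000⌋=3662; principal=291712-3662=288050; balance=1356337-288050=1068287
5. interest=⌊1068287·27/10000⌋=2884; principal=291712-2884=288828; balance=1068287-288828=779459
6. interest=⌊779459·27/10000⌋=2104; principal=291712-2104=289608; balance=779459-289608=489851

1 5982 285730 1930113
2 5211 286501 1643612
3 4437 287275 1356337
4 3662 288050 1068287
5 2884 288828 779459
6 2104 289608 489851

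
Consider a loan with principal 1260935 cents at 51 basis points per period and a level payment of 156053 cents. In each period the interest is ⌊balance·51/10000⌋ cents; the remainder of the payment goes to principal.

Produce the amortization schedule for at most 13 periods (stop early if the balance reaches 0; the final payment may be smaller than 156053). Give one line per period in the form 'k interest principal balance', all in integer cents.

1. interest=⌊1260935·51/10000⌋=6430; principal=156053-6430=149623; balance=1260935-149623=1111312
2. interest=⌊1111312·51/10000⌋=5667; principal=156053-5667=150386; balance=1111312-150386=960926
3. interest=⌊960926·51/10000⌋=4900; principal=156053-4900=151153; balance=960926-151153=809773
4. interest=⌊809773·51/10000⌋=4129; principal=156053-4129=151924; balance=809773-151924=657849
5. interest=⌊657849·51/10000⌋=3355; principal=156053-3355=152698; balance=657849-152698=505151
6. interest=⌊505151·51/10000⌋=2576; principal=156053-2576=153477; balance=505151-153477=351674
7. interest=⌊351674·51/10000⌋=1793; principal=156053-1793=154260; balance=351674-154260=197414
8. interest=⌊197414·51/10000⌋=1006; principal=156053-1006=155047; balance=197414-155047=42367
9. interest=⌊42367·51/10000⌋=216; principal=min(156053-216,42367)=42367; balance=42367-42367=0

1 6430 149623 1111312
2 5667 150386 960926
3 4900 151153 809773
4 4129 151924 657849
5 3355 152698 505151
6 2576 153477 351674
7 1793 154260 197414
8 1006 155047 42367
9 216 42367 0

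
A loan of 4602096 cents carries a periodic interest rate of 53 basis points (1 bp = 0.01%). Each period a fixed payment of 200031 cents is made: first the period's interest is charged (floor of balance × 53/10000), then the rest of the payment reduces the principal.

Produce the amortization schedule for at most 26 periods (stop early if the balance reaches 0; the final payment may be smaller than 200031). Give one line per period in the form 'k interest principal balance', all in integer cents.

1 24391 175640 4426456
2 23460 176571 4249885
3 22524 177507 4072378
4 21583 178448 3893930
5 20637 179394 3714536
6 19687 180344 3534192
7 18731 181300 3352892
8 17770 182261 3170631
9 16804 183227 2987404
10 15833 184198 2803206
11 14856 185175 2618031
12 13875 186156 2431875
13 12888 187143 2244732
14 11897 188134 2056598
15 10899 189132 1867466
16 9897 190134 1677332
17 8889 191142 1486190
18 7876 192155 1294035
19 6858 193173 1100862
20 5834 194197 906665
21 4805 195226 711439
22 3770 196261 515178
23 2730 197301 317877
24 1684 198347 119530
25 633 119530 0

1. interest=⌊4602096·53/10000⌋=24391; principal=200031-24391=175640; balance=4602096-175640=4426456
2. interest=⌊4426456·53/10000⌋=23460; principal=200031-23460=176571; balance=4426456-176571=4249885
3. interest=⌊4249885·53/10000⌋=22524; principal=200031-22524=177507; balance=4249885-177507=4072378
4. interest=⌊4072378·53/10000⌋=21583; principal=200031-21583=178448; balance=4072378-178448=3893930
5. interest=⌊3893930·53/10000⌋=20637; principal=200031-20637=179394; balance=3893930-179394=3714536
6. interest=⌊3714536·53/10000⌋=19687; principal=200031-19687=180344; balance=3714536-180344=3534192
7. interest=⌊3534192·53/10000⌋=18731; principal=200031-18731=181300; balance=3534192-181300=3352892
8. interest=⌊3352892·53/10000⌋=17770; principal=200031-17770=182261; balance=3352892-182261=3170631
9. interest=⌊3170631·53/10000⌋=16804; principal=200031-16804=183227; balance=3170631-183227=2987404
10. interest=⌊2987404·53/10000⌋=15833; principal=200031-15833=184198; balance=2987404-184198=2803206
11. interest=⌊2803206·53/10000⌋=14856; principal=200031-14856=185175; balance=2803206-185175=2618031
12. interest=⌊2618031·53/10000⌋=13875; principal=200031-13875=186156; balance=2618031-186156=2431875
13. interest=⌊2431875·53/10000⌋=12888; principal=200031-12888=187143; balance=2431875-187143=2244732
14. interest=⌊2244732·53/10000⌋=11897; principal=200031-11897=188134; balance=2244732-188134=2056598
15. interest=⌊2056598·53/10000⌋=10899; principal=200031-10899=189132; balance=2056598-189132=1867466
16. interest=⌊1867466·53/10000⌋=9897; principal=200031-9897=190134; balance=1867466-190134=1677332
17. interest=⌊1677332·53/10000⌋=8889; principal=200031-8889=191142; balance=1677332-191142=1486190
18. interest=⌊1486190·53/10000⌋=7876; principal=200031-7876=192155; balance=1486190-192155=1294035
19. interest=⌊1294035·53/10000⌋=6858; principal=200031-6858=193173; balance=1294035-193173=1100862
20. interest=⌊1100862·53/10000⌋=5834; principal=200031-5834=194197; balance=1100862-194197=906665
21. interest=⌊906665·53/10000⌋=4805; principal=200031-4805=195226; balance=906665-195226=711439
22. interest=⌊711439·53/10000⌋=3770; principal=200031-3770=196261; balance=711439-196261=515178
23. interest=⌊515178·53/10000⌋=2730; principal=200031-2730=197301; balance=515178-197301=317877
24. interest=⌊317877·53/10000⌋=1684; principal=200031-1684=198347; balance=317877-198347=119530
25. interest=⌊119530·53/10000⌋=633; principal=min(200031-633,119530)=119530; balance=119530-119530=0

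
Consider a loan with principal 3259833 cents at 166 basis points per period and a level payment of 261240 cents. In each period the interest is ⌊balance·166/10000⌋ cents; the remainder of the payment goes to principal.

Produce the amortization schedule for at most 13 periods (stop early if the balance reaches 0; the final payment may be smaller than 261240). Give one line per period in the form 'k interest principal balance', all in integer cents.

1. interest=⌊3259833·166/10000⌋=54113; principal=261240-54113=207127; balance=3259833-207127=3052706
2. interest=⌊3052706·166/10000⌋=50674; principal=261240-50674=210566; balance=3052706-210566=2842140
3. interest=⌊2842140·166/10000⌋=47179; principal=261240-47179=214061; balance=2842140-214061=2628079
4. interest=⌊2628079·166/10000⌋=43626; principal=261240-43626=217614; balance=2628079-217614=2410465
5. interest=⌊2410465·166/10000⌋=40013; principal=261240-40013=221227; balance=2410465-221227=2189238
6. interest=⌊2189238·166/10000⌋=36341; principal=261240-36341=224899; balance=2189238-224899=1964339
7. interest=⌊1964339·166/10000⌋=32608; principal=261240-32608=228632; balance=1964339-228632=1735707
8. interest=⌊1735707·166/10000⌋=28812; principal=261240-28812=232428; balance=1735707-232428=1503279
9. interest=⌊1503279·166/10000⌋=24954; principal=261240-24954=236286; balance=1503279-236286=1266993
10. interest=⌊1266993·166/10000⌋=21032; principal=261240-21032=240208; balance=1266993-240208=1026785
11. interest=⌊1026785·166/10000⌋=17044; principal=261240-17044=244196; balance=1026785-244196=782589
12. interest=⌊782589·166/10000⌋=12990; principal=261240-12990=248250; balance=782589-248250=534339
13. interest=⌊534339·166/10000⌋=8870; principal=261240-8870=252370; balance=534339-252370=281969

1 54113 207127 3052706
2 50674 210566 2842140
3 47179 214061 2628079
4 43626 217614 2410465
5 40013 221227 2189238
6 36341 224899 1964339
7 32608 228632 1735707
8 28812 232428 1503279
9 24954 236286 1266993
10 21032 240208 1026785
11 17044 244196 782589
12 12990 248250 534339
13 8870 252370 281969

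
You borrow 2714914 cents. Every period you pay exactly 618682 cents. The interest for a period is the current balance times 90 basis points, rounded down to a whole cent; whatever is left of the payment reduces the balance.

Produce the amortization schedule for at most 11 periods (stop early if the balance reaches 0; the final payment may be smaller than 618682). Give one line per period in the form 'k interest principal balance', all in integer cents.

1 24434 594248 2120666
2 19085 599597 1521069
3 13689 604993 916076
4 8244 610438 305638
5 2750 305638 0

1. interest=⌊2714914·90/10000⌋=24434; principal=618682-24434=594248; balance=2714914-594248=2120666
2. interest=⌊2120666·90/10000⌋=19085; principal=618682-19085=599597; balance=2120666-599597=1521069
3. interest=⌊1521069·90/10000⌋=13689; principal=618682-13689=604993; balance=1521069-604993=916076
4. interest=⌊916076·90/10000⌋=8244; principal=618682-8244=610438; balance=916076-610438=305638
5. interest=⌊305638·90/10000⌋=2750; principal=min(618682-2750,305638)=305638; balance=305638-305638=0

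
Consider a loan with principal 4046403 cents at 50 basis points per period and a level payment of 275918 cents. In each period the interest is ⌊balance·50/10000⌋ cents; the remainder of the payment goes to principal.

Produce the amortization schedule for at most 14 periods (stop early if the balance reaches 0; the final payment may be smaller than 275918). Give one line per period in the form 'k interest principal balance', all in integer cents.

1. interest=⌊4046403·50/10000⌋=20232; principal=275918-20232=255686; balance=4046403-255686=3790717
2. interest=⌊3790717·50/10000⌋=18953; principal=275918-18953=256965; balance=3790717-256965=3533752
3. interest=⌊3533752·50/10000⌋=17668; principal=275918-17668=258250; balance=3533752-258250=3275502
4. interest=⌊3275502·50/10000⌋=16377; principal=275918-16377=259541; balance=3275502-259541=3015961
5. interest=⌊3015961·50/10000⌋=15079; principal=275918-15079=260839; balance=3015961-260839=2755122
6. interest=⌊2755122·50/10000⌋=13775; principal=275918-13775=262143; balance=2755122-262143=2492979
7. interest=⌊2492979·50/10000⌋=12464; principal=275918-12464=263454; balance=2492979-263454=2229525
8. interest=⌊2229525·50/10000⌋=11147; principal=275918-11147=264771; balance=2229525-264771=1964754
9. interest=⌊1964754·50/10000⌋=9823; principal=275918-9823=266095; balance=1964754-266095=1698659
10. interest=⌊1698659·50/10000⌋=8493; principal=275918-8493=267425; balance=1698659-267425=1431234
11. interest=⌊1431234·50/10000⌋=7156; principal=275918-7156=268762; balance=1431234-268762=1162472
12. interest=⌊1162472·50/10000⌋=5812; principal=275918-5812=270106; balance=1162472-270106=892366
13. interest=⌊892366·50/10000⌋=4461; principal=275918-4461=271457; balance=892366-271457=620909
14. interest=⌊620909·50/10000⌋=3104; principal=275918-3104=272814; balance=620909-272814=348095

1 20232 255686 3790717
2 18953 256965 3533752
3 17668 258250 3275502
4 16377 259541 3015961
5 15079 260839 2755122
6 13775 262143 2492979
7 12464 263454 2229525
8 11147 264771 1964754
9 9823 266095 1698659
10 8493 267425 1431234
11 7156 268762 1162472
12 5812 270106 892366
13 4461 271457 620909
14 3104 272814 348095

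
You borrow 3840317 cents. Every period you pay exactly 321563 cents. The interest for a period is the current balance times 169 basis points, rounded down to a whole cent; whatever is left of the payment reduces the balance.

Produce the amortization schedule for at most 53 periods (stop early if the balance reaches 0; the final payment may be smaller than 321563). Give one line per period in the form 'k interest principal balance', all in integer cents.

1 64901 256662 3583655
2 60563 261000 3322655
3 56152 265411 3057244
4 51667 269896 2787348
5 47106 274457 2512891
6 42467 279096 2233795
7 37751 283812 1949983
8 32954 288609 1661374
9 28077 293486 1367888
10 23117 298446 1069442
11 18073 303490 765952
12 12944 308619 457333
13 7728 313835 143498
14 2425 143498 0

1. interest=⌊3840317·169/10000⌋=64901; principal=321563-64901=256662; balance=3840317-256662=3583655
2. interest=⌊3583655·169/10000⌋=60563; principal=321563-60563=261000; balance=3583655-261000=3322655
3. interest=⌊3322655·169/10000⌋=56152; principal=321563-56152=265411; balance=3322655-265411=3057244
4. interest=⌊3057244·169/10000⌋=51667; principal=321563-51667=269896; balance=3057244-269896=2787348
5. interest=⌊2787348·169/10000⌋=47106; principal=321563-47106=274457; balance=2787348-274457=2512891
6. interest=⌊2512891·169/10000⌋=42467; principal=321563-42467=279096; balance=2512891-279096=2233795
7. interest=⌊2233795·169/10000⌋=37751; principal=321563-37751=283812; balance=2233795-283812=1949983
8. interest=⌊1949983·169/10000⌋=32954; principal=321563-32954=288609; balance=1949983-288609=1661374
9. interest=⌊1661374·169/10000⌋=28077; principal=321563-28077=293486; balance=1661374-293486=1367888
10. interest=⌊1367888·169/10000⌋=23117; principal=321563-23117=298446; balance=1367888-298446=1069442
11. interest=⌊1069442·169/10000⌋=18073; principal=321563-18073=303490; balance=1069442-303490=765952
12. interest=⌊765952·169/10000⌋=12944; principal=321563-12944=308619; balance=765952-308619=457333
13. interest=⌊457333·169/10000⌋=7728; principal=321563-7728=313835; balance=457333-313835=143498
14. interest=⌊143498·169/10000⌋=2425; principal=min(321563-2425,143498)=143498; balance=143498-143498=0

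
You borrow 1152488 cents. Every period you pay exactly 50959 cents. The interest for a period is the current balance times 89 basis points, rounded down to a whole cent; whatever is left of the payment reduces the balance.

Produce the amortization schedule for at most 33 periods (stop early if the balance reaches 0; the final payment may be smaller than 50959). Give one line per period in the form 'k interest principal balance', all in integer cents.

1. interest=⌊1152488·89/10000⌋=10257; principal=50959-10257=40702; balance=1152488-40702=1111786
2. interest=⌊1111786·89/10000⌋=9894; principal=50959-9894=41065; balance=1111786-41065=1070721
3. interest=⌊1070721·89/10000⌋=9529; principal=50959-9529=41430; balance=1070721-41430=1029291
4. interest=⌊1029291·89/10000⌋=9160; principal=50959-9160=41799; balance=1029291-41799=987492
5. interest=⌊987492·89/10000⌋=8788; principal=50959-8788=42171; balance=987492-42171=945321
6. interest=⌊945321·89/10000⌋=8413; principal=50959-8413=42546; balance=945321-42546=902775
7. interest=⌊902775·89/10000⌋=8034; principal=50959-8034=42925; balance=902775-42925=859850
8. interest=⌊859850·89/10000⌋=7652; principal=50959-7652=43307; balance=859850-43307=816543
9. interest=⌊816543·89/10000⌋=7267; principal=50959-7267=43692; balance=816543-43692=772851
10. interest=⌊772851·89/10000⌋=6878; principal=50959-6878=44081; balance=772851-44081=728770
11. interest=⌊728770·89/10000⌋=6486; principal=50959-6486=44473; balance=728770-44473=684297
12. interest=⌊684297·89/10000⌋=6090; principal=50959-6090=44869; balance=684297-44869=639428
13. interest=⌊639428·89/10000⌋=5690; principal=50959-5690=45269; balance=639428-45269=594159
14. interest=⌊594159·89/10000⌋=5288; principal=50959-5288=45671; balance=594159-45671=548488
15. interest=⌊548488·89/10000⌋=4881; principal=50959-4881=46078; balance=548488-46078=502410
16. interest=⌊502410·89/10000⌋=4471; principal=50959-4471=46488; balance=502410-46488=455922
17. interest=⌊455922·89/10000⌋=4057; principal=50959-4057=46902; balance=455922-46902=409020
18. interest=⌊409020·89/10000⌋=3640; principal=50959-3640=47319; balance=409020-47319=361701
19. interest=⌊361701·89/10000⌋=3219; principal=50959-3219=47740; balance=361701-47740=313961
20. interest=⌊313961·89/10000⌋=2794; principal=50959-2794=48165; balance=313961-48165=265796
21. interest=⌊265796·89/10000⌋=2365; principal=50959-2365=48594; balance=265796-48594=217202
22. interest=⌊217202·89/10000⌋=1933; principal=50959-1933=49026; balance=217202-49026=168176
23. interest=⌊168176·89/10000⌋=1496; principal=50959-1496=49463; balance=168176-49463=118713
24. interest=⌊118713·89/10000⌋=1056; principal=50959-1056=49903; balance=118713-49903=68810
25. interest=⌊68810·89/10000⌋=612; principal=50959-612=50347; balance=68810-50347=18463
26. interest=⌊18463·89/10000⌋=164; principal=min(50959-164,18463)=18463; balance=18463-18463=0

1 10257 40702 1111786
2 9894 41065 1070721
3 9529 41430 1029291
4 9160 41799 987492
5 8788 42171 945321
6 8413 42546 902775
7 8034 42925 859850
8 7652 43307 816543
9 7267 43692 772851
10 6878 44081 728770
11 6486 44473 684297
12 6090 44869 639428
13 5690 45269 594159
14 5288 45671 548488
15 4881 46078 502410
16 4471 46488 455922
17 4057 46902 409020
18 3640 47319 361701
19 3219 47740 313961
20 2794 48165 265796
21 2365 48594 217202
22 1933 49026 168176
23 1496 49463 118713
24 1056 49903 68810
25 612 50347 18463
26 164 18463 0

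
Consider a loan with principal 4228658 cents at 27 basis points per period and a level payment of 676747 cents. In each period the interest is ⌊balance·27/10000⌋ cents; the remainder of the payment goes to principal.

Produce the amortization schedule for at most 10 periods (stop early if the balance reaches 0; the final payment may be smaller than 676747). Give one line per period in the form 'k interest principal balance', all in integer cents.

1. interest=⌊4228658·27/10000⌋=11417; principal=676747-11417=665330; balance=4228658-665330=3563328
2. interest=⌊3563328·27/10000⌋=9620; principal=676747-9620=667127; balance=3563328-667127=2896201
3. interest=⌊2896201·27/10000⌋=7819; principal=676747-7819=668928; balance=2896201-668928=2227273
4. interest=⌊2227273·27/10000⌋=6013; principal=676747-6013=670734; balance=2227273-670734=1556539
5. interest=⌊1556539·27/10000⌋=4202; principal=676747-4202=672545; balance=1556539-672545=883994
6. interest=⌊883994·27/10000⌋=2386; principal=676747-2386=674361; balance=883994-674361=209633
7. interest=⌊209633·27/10000⌋=566; principal=min(676747-566,209633)=209633; balance=209633-209633=0

1 11417 665330 3563328
2 9620 667127 2896201
3 7819 668928 2227273
4 6013 670734 1556539
5 4202 672545 883994
6 2386 674361 209633
7 566 209633 0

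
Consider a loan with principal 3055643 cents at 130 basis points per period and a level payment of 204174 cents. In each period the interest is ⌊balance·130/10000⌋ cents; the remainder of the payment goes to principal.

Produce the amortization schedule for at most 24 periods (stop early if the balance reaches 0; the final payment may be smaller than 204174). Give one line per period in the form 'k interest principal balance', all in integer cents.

1 39723 164451 2891192
2 37585 166589 2724603
3 35419 168755 2555848
4 33226 170948 2384900
5 31003 173171 2211729
6 28752 175422 2036307
7 26471 177703 1858604
8 24161 180013 1678591
9 21821 182353 1496238
10 19451 184723 1311515
11 17049 187125 1124390
12 14617 189557 934833
13 12152 192022 742811
14 9656 194518 548293
15 7127 197047 351246
16 4566 199608 151638
17 1971 151638 0

1. interest=⌊3055643·130/10000⌋=39723; principal=204174-39723=164451; balance=3055643-164451=2891192
2. interest=⌊2891192·130/10000⌋=37585; principal=204174-37585=166589; balance=2891192-166589=2724603
3. interest=⌊2724603·130/10000⌋=35419; principal=204174-35419=168755; balance=2724603-168755=2555848
4. interest=⌊2555848·130/10000⌋=33226; principal=204174-33226=170948; balance=2555848-170948=2384900
5. interest=⌊2384900·130/10000⌋=31003; principal=204174-31003=173171; balance=2384900-173171=2211729
6. interest=⌊2211729·130/10000⌋=28752; principal=204174-28752=175422; balance=2211729-175422=2036307
7. interest=⌊2036307·130/10000⌋=26471; principal=204174-26471=177703; balance=2036307-177703=1858604
8. interest=⌊1858604·130/10000⌋=24161; principal=204174-24161=180013; balance=1858604-180013=1678591
9. interest=⌊1678591·130/10000⌋=21821; principal=204174-21821=182353; balance=1678591-182353=1496238
10. interest=⌊1496238·130/10000⌋=19451; principal=204174-19451=184723; balance=1496238-184723=1311515
11. interest=⌊1311515·130/10000⌋=17049; principal=204174-17049=187125; balance=1311515-187125=1124390
12. interest=⌊1124390·130/10000⌋=14617; principal=204174-14617=189557; balance=1124390-189557=934833
13. interest=⌊934833·130/10000⌋=12152; principal=204174-12152=192022; balance=934833-192022=742811
14. interest=⌊742811·130/10000⌋=9656; principal=204174-9656=194518; balance=742811-194518=548293
15. interest=⌊548293·130/10000⌋=7127; principal=204174-7127=197047; balance=548293-197047=351246
16. interest=⌊351246·130/10000⌋=4566; principal=204174-4566=199608; balance=351246-199608=151638
17. interest=⌊151638·130/10000⌋=1971; principal=min(204174-1971,151638)=151638; balance=151638-151638=0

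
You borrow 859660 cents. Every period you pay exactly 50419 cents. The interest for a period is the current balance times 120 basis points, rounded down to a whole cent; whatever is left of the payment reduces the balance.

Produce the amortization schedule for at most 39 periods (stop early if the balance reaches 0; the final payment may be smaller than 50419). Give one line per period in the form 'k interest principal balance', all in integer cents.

1 10315 40104 819556
2 9834 40585 778971
3 9347 41072 737899
4 8854 41565 696334
5 8356 42063 654271
6 7851 42568 611703
7 7340 43079 568624
8 6823 43596 525028
9 6300 44119 480909
10 5770 44649 436260
11 5235 45184 391076
12 4692 45727 345349
13 4144 46275 299074
14 3588 46831 252243
15 3026 47393 204850
16 2458 47961 156889
17 1882 48537 108352
18 1300 49119 59233
19 710 49709 9524
20 114 9524 0

1. interest=⌊859660·120/10000⌋=10315; principal=50419-10315=40104; balance=859660-40104=819556
2. interest=⌊819556·120/10000⌋=9834; principal=50419-9834=40585; balance=819556-40585=778971
3. interest=⌊778971·120/10000⌋=9347; principal=50419-9347=41072; balance=778971-41072=737899
4. interest=⌊737899·120/10000⌋=8854; principal=50419-8854=41565; balance=737899-41565=696334
5. interest=⌊696334·120/10000⌋=8356; principal=50419-8356=42063; balance=696334-42063=654271
6. interest=⌊654271·120/10000⌋=7851; principal=50419-7851=42568; balance=654271-42568=611703
7. interest=⌊611703·120/10000⌋=7340; principal=50419-7340=43079; balance=611703-43079=568624
8. interest=⌊568624·120/10000⌋=6823; principal=50419-6823=43596; balance=568624-43596=525028
9. interest=⌊525028·120/10000⌋=6300; principal=50419-6300=44119; balance=525028-44119=480909
10. interest=⌊480909·120/10000⌋=5770; principal=50419-5770=44649; balance=480909-44649=436260
11. interest=⌊436260·120/10000⌋=5235; principal=50419-5235=45184; balance=436260-45184=391076
12. interest=⌊391076·120/10000⌋=4692; principal=50419-4692=45727; balance=391076-45727=345349
13. interest=⌊345349·120/10000⌋=4144; principal=50419-4144=46275; balance=345349-46275=299074
14. interest=⌊299074·120/10000⌋=3588; principal=50419-3588=46831; balance=299074-46831=252243
15. interest=⌊252243·120/10000⌋=3026; principal=50419-3026=47393; balance=252243-47393=204850
16. interest=⌊204850·120/10000⌋=2458; principal=50419-2458=47961; balance=204850-47961=156889
17. interest=⌊156889·120/10000⌋=1882; principal=50419-1882=48537; balance=156889-48537=108352
18. interest=⌊108352·120/10000⌋=1300; principal=50419-1300=49119; balance=108352-49119=59233
19. interest=⌊59233·120/10000⌋=710; principal=50419-710=49709; balance=59233-49709=9524
20. interest=⌊9524·120/10000⌋=114; principal=min(50419-114,9524)=9524; balance=9524-9524=0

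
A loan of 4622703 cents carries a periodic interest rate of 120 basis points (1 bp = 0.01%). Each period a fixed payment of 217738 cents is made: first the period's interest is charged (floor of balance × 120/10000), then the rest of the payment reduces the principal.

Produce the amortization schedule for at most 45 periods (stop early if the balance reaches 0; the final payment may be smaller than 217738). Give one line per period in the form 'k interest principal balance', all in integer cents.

1. interest=⌊4622703·120/10000⌋=55472; principal=217738-55472=162266; balance=4622703-162266=4460437
2. interest=⌊4460437·120/10000⌋=53525; principal=217738-53525=164213; balance=4460437-164213=4296224
3. interest=⌊4296224·120/10000⌋=51554; principal=217738-51554=166184; balance=4296224-166184=4130040
4. interest=⌊4130040·120/10000⌋=49560; principal=217738-49560=168178; balance=4130040-168178=3961862
5. interest=⌊3961862·120/10000⌋=47542; principal=217738-47542=170196; balance=3961862-170196=3791666
6. interest=⌊3791666·120/10000⌋=45499; principal=217738-45499=172239; balance=3791666-172239=3619427
7. interest=⌊3619427·120/10000⌋=43433; principal=217738-43433=174305; balance=3619427-174305=3445122
8. interest=⌊3445122·120/10000⌋=41341; principal=217738-41341=176397; balance=3445122-176397=3268725
9. interest=⌊3268725·120/10000⌋=39224; principal=217738-39224=178514; balance=3268725-178514=3090211
10. interest=⌊3090211·120/10000⌋=37082; principal=217738-37082=180656; balance=3090211-180656=2909555
11. interest=⌊2909555·120/10000⌋=34914; principal=217738-34914=182824; balance=2909555-182824=2726731
12. interest=⌊2726731·120/10000⌋=32720; principal=217738-32720=185018; balance=2726731-185018=2541713
13. interest=⌊2541713·120/10000⌋=30500; principal=217738-30500=187238; balance=2541713-187238=2354475
14. interest=⌊2354475·120/10000⌋=28253; principal=217738-28253=189485; balance=2354475-189485=2164990
15. interest=⌊2164990·120/10000⌋=25979; principal=217738-25979=191759; balance=2164990-191759=1973231
16. interest=⌊1973231·120/10000⌋=23678; principal=217738-23678=194060; balance=1973231-194060=1779171
17. interest=⌊1779171·120/10000⌋=21350; principal=217738-21350=196388; balance=1779171-196388=1582783
18. interest=⌊1582783·120/10000⌋=18993; principal=217738-18993=198745; balance=1582783-198745=1384038
19. interest=⌊1384038·120/10000⌋=16608; principal=217738-16608=201130; balance=1384038-201130=1182908
20. interest=⌊1182908·120/10000⌋=14194; principal=217738-14194=203544; balance=1182908-203544=979364
21. interest=⌊979364·120/10000⌋=11752; principal=217738-11752=205986; balance=979364-205986=773378
22. interest=⌊773378·120/10000⌋=9280; principal=217738-9280=208458; balance=773378-208458=564920
23. interest=⌊564920·120/10000⌋=6779; principal=217738-6779=210959; balance=564920-210959=353961
24. interest=⌊353961·120/10000⌋=4247; principal=217738-4247=213491; balance=353961-213491=140470
25. interest=⌊140470·120/10000⌋=1685; principal=min(217738-1685,140470)=140470; balance=140470-140470=0

1 55472 162266 4460437
2 53525 164213 4296224
3 51554 166184 4130040
4 49560 168178 3961862
5 47542 170196 3791666
6 45499 172239 3619427
7 43433 174305 3445122
8 41341 176397 3268725
9 39224 178514 3090211
10 37082 180656 2909555
11 34914 182824 2726731
12 32720 185018 2541713
13 30500 187238 2354475
14 28253 189485 2164990
15 25979 191759 1973231
16 23678 194060 1779171
17 21350 196388 1582783
18 18993 198745 1384038
19 16608 201130 1182908
20 14194 203544 979364
21 11752 205986 773378
22 9280 208458 564920
23 6779 210959 353961
24 4247 213491 140470
25 1685 140470 0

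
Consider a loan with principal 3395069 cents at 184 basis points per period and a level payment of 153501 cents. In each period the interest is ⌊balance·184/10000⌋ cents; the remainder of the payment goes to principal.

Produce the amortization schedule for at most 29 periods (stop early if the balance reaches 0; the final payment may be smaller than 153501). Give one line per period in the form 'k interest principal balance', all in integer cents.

1 62469 91032 3304037
2 60794 92707 3211330
3 59088 94413 3116917
4 57351 96150 3020767
5 55582 97919 2922848
6 53780 99721 2823127
7 51945 101556 2721571
8 50076 103425 2618146
9 48173 105328 2512818
10 46235 107266 2405552
11 44262 109239 2296313
12 42252 111249 2185064
13 40205 113296 2071768
14 38120 115381 1956387
15 35997 117504 1838883
16 33835 119666 1719217
17 31633 121868 1597349
18 29391 124110 1473239
19 27107 126394 1346845
20 24781 128720 1218125
21 22413 131088 1087037
22 20001 133500 953537
23 17545 135956 817581
24 15043 138458 679123
25 12495 141006 538117
26 9901 143600 394517
27 7259 146242 248275
28 4568 148933 99342
29 1827 99342 0

1. interest=⌊3395069·184/10000⌋=62469; principal=153501-62469=91032; balance=3395069-91032=3304037
2. interest=⌊3304037·184/10000⌋=60794; principal=153501-60794=92707; balance=3304037-92707=3211330
3. interest=⌊3211330·184/10000⌋=59088; principal=153501-59088=94413; balance=3211330-94413=3116917
4. interest=⌊3116917·184/10000⌋=57351; principal=153501-57351=96150; balance=3116917-96150=3020767
5. interest=⌊3020767·184/10000⌋=55582; principal=153501-55582=97919; balance=3020767-97919=2922848
6. interest=⌊2922848·184/10000⌋=53780; principal=153501-53780=99721; balance=2922848-99721=2823127
7. interest=⌊2823127·184/10000⌋=51945; principal=153501-51945=101556; balance=2823127-101556=2721571
8. interest=⌊2721571·184/10000⌋=50076; principal=153501-50076=103425; balance=2721571-103425=2618146
9. interest=⌊2618146·184/10000⌋=48173; principal=153501-48173=105328; balance=2618146-105328=2512818
10. interest=⌊2512818·184/10000⌋=46235; principal=153501-46235=107266; balance=2512818-107266=2405552
11. interest=⌊2405552·184/10000⌋=44262; principal=153501-44262=109239; balance=2405552-109239=2296313
12. interest=⌊2296313·184/10000⌋=42252; principal=153501-42252=111249; balance=2296313-111249=2185064
13. interest=⌊2185064·184/10000⌋=40205; principal=153501-40205=113296; balance=2185064-113296=2071768
14. interest=⌊2071768·184/10000⌋=38120; principal=153501-38120=115381; balance=2071768-115381=1956387
15. interest=⌊1956387·184/10000⌋=35997; principal=153501-35997=117504; balance=1956387-117504=1838883
16. interest=⌊1838883·184/10000⌋=33835; principal=153501-33835=119666; balance=1838883-119666=1719217
17. interest=⌊1719217·184/10000⌋=31633; principal=153501-31633=121868; balance=1719217-121868=1597349
18. interest=⌊1597349·184/10000⌋=29391; principal=153501-29391=124110; balance=1597349-124110=1473239
19. interest=⌊1473239·184/10000⌋=27107; principal=153501-27107=126394; balance=1473239-126394=1346845
20. interest=⌊1346845·184/10000⌋=24781; principal=153501-24781=128720; balance=1346845-128720=1218125
21. interest=⌊1218125·184/10000⌋=22413; principal=153501-22413=131088; balance=1218125-131088=1087037
22. interest=⌊1087037·184/10000⌋=20001; principal=153501-20001=133500; balance=1087037-133500=953537
23. interest=⌊953537·184/10000⌋=17545; principal=153501-17545=135956; balance=953537-135956=817581
24. interest=⌊817581·184/10000⌋=15043; principal=153501-15043=138458; balance=817581-138458=679123
25. interest=⌊679123·184/10000⌋=12495; principal=153501-12495=141006; balance=679123-141006=538117
26. interest=⌊538117·184/10000⌋=9901; principal=153501-9901=143600; balance=538117-143600=394517
27. interest=⌊394517·184/10000⌋=7259; principal=153501-7259=146242; balance=394517-146242=248275
28. interest=⌊248275·184/10000⌋=4568; principal=153501-4568=148933; balance=248275-148933=99342
29. interest=⌊99342·184/10000⌋=1827; principal=min(153501-1827,99342)=99342; balance=99342-99342=0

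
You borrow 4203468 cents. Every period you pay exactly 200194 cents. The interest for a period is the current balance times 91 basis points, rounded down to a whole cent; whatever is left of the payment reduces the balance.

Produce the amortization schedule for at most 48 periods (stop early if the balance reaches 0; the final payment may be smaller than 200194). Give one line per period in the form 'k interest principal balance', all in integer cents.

1. interest=⌊4203468·91/10000⌋=38251; principal=200194-38251=161943; balance=4203468-161943=4041525
2. interest=⌊4041525·91/10000⌋=36777; principal=200194-36777=163417; balance=4041525-163417=3878108
3. interest=⌊3878108·91/10000⌋=35290; principal=200194-35290=164904; balance=3878108-164904=3713204
4. interest=⌊3713204·91/10000⌋=33790; principal=200194-33790=166404; balance=3713204-166404=3546800
5. interest=⌊3546800·91/10000⌋=32275; principal=200194-32275=167919; balance=3546800-167919=3378881
6. interest=⌊3378881·91/10000⌋=30747; principal=200194-30747=169447; balance=3378881-169447=3209434
7. interest=⌊3209434·91/10000⌋=29205; principal=200194-29205=170989; balance=3209434-170989=3038445
8. interest=⌊3038445·91/10000⌋=27649; principal=200194-27649=172545; balance=3038445-172545=2865900
9. interest=⌊2865900·91/10000⌋=26079; principal=200194-26079=174115; balance=2865900-174115=2691785
10. interest=⌊2691785·91/10000⌋=24495; principal=200194-24495=175699; balance=2691785-175699=2516086
11. interest=⌊2516086·91/10000⌋=22896; principal=200194-22896=177298; balance=2516086-177298=2338788
12. interest=⌊2338788·91/10000⌋=21282; principal=200194-21282=178912; balance=2338788-178912=2159876
13. interest=⌊2159876·91/10000⌋=19654; principal=200194-19654=180540; balance=2159876-180540=1979336
14. interest=⌊1979336·91/10000⌋=18011; principal=200194-18011=182183; balance=1979336-182183=1797153
15. interest=⌊1797153·91/10000⌋=16354; principal=200194-16354=183840; balance=1797153-183840=1613313
16. interest=⌊1613313·91/10000⌋=14681; principal=200194-14681=185513; balance=1613313-185513=1427800
17. interest=⌊1427800·91/10000⌋=12992; principal=200194-12992=187202; balance=1427800-187202=1240598
18. interest=⌊1240598·91/10000⌋=11289; principal=200194-11289=188905; balance=1240598-188905=1051693
19. interest=⌊1051693·91/10000⌋=9570; principal=200194-9570=190624; balance=1051693-190624=861069
20. interest=⌊861069·91/10000⌋=7835; principal=200194-7835=192359; balance=861069-192359=668710
21. interest=⌊668710·91/10000⌋=6085; principal=200194-6085=194109; balance=668710-194109=474601
22. interest=⌊474601·91/10000⌋=4318; principal=200194-4318=195876; balance=474601-195876=278725
23. interest=⌊278725·91/10000⌋=2536; principal=200194-2536=197658; balance=278725-197658=81067
24. interest=⌊81067·91/10000⌋=737; principal=min(200194-737,81067)=81067; balance=81067-81067=0

1 38251 161943 4041525
2 36777 163417 3878108
3 35290 164904 3713204
4 33790 166404 3546800
5 32275 167919 3378881
6 30747 169447 3209434
7 29205 170989 3038445
8 27649 172545 2865900
9 26079 174115 2691785
10 24495 175699 2516086
11 22896 177298 2338788
12 21282 178912 2159876
13 19654 180540 1979336
14 18011 182183 1797153
15 16354 183840 1613313
16 14681 185513 1427800
17 12992 187202 1240598
18 11289 188905 1051693
19 9570 190624 861069
20 7835 192359 668710
21 6085 194109 474601
22 4318 195876 278725
23 2536 197658 81067
24 737 81067 0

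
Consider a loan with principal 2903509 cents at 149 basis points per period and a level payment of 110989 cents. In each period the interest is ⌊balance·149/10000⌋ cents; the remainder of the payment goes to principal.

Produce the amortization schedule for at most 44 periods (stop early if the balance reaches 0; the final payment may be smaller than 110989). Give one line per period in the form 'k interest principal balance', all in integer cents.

1 43262 67727 2835782
2 42253 68736 2767046
3 41228 69761 2697285
4 40189 70800 2626485
5 39134 71855 2554630
6 38063 72926 2481704
7 36977 74012 2407692
8 35874 75115 2332577
9 34755 76234 2256343
10 33619 77370 2178973
11 32466 78523 2100450
12 31296 79693 2020757
13 30109 80880 1939877
14 28904 82085 1857792
15 27681 83308 1774484
16 26439 84550 1689934
17 25180 85809 1604125
18 23901 87088 1517037
19 22603 88386 1428651
20 21286 89703 1338948
21 19950 91039 1247909
22 18593 92396 1155513
23 17217 93772 1061741
24 15819 95170 966571
25 14401 96588 869983
26 12962 98027 771956
27 11502 99487 672469
28 10019 100970 571499
29 8515 102474 469025
30 6988 104001 365024
31 5438 105551 259473
32 3866 107123 152350
33 2270 108719 43631
34 650 43631 0

1. interest=⌊2903509·149/10000⌋=43262; principal=110989-43262=67727; balance=2903509-67727=2835782
2. interest=⌊2835782·149/10000⌋=42253; principal=110989-42253=68736; balance=2835782-68736=2767046
3. interest=⌊2767046·149/10000⌋=41228; principal=110989-41228=69761; balance=2767046-69761=2697285
4. interest=⌊2697285·149/10000⌋=40189; principal=110989-40189=70800; balance=2697285-70800=2626485
5. interest=⌊2626485·149/10000⌋=39134; principal=110989-39134=71855; balance=2626485-71855=2554630
6. interest=⌊2554630·149/10000⌋=38063; principal=110989-38063=72926; balance=2554630-72926=2481704
7. interest=⌊2481704·149/10000⌋=36977; principal=110989-36977=74012; balance=2481704-74012=2407692
8. interest=⌊2407692·149/10000⌋=35874; principal=110989-35874=75115; balance=2407692-75115=2332577
9. interest=⌊2332577·149/10000⌋=34755; principal=110989-34755=76234; balance=2332577-76234=2256343
10. interest=⌊2256343·149/10000⌋=33619; principal=110989-33619=77370; balance=2256343-77370=2178973
11. interest=⌊2178973·149/10000⌋=32466; principal=110989-32466=78523; balance=2178973-78523=2100450
12. interest=⌊2100450·149/10000⌋=31296; principal=110989-31296=79693; balance=2100450-79693=2020757
13. interest=⌊2020757·149/10000⌋=30109; principal=110989-30109=80880; balance=2020757-80880=1939877
14. interest=⌊1939877·149/10000⌋=28904; principal=110989-28904=82085; balance=1939877-82085=1857792
15. interest=⌊1857792·149/10000⌋=27681; principal=110989-27681=83308; balance=1857792-83308=1774484
16. interest=⌊1774484·149/10000⌋=26439; principal=110989-26439=84550; balance=1774484-84550=1689934
17. interest=⌊1689934·149/10000⌋=25180; principal=110989-25180=85809; balance=1689934-85809=1604125
18. interest=⌊1604125·149/10000⌋=23901; principal=110989-23901=87088; balance=1604125-87088=1517037
19. interest=⌊1517037·149/10000⌋=22603; principal=110989-22603=88386; balance=1517037-88386=1428651
20. interest=⌊1428651·149/10000⌋=21286; principal=110989-21286=89703; balance=1428651-89703=1338948
21. interest=⌊1338948·149/10000⌋=19950; principal=110989-19950=91039; balance=1338948-91039=1247909
22. interest=⌊1247909·149/10000⌋=18593; principal=110989-18593=92396; balance=1247909-92396=1155513
23. interest=⌊1155513·149/10000⌋=17217; principal=110989-17217=93772; balance=1155513-93772=1061741
24. interest=⌊1061741·149/10000⌋=15819; principal=110989-15819=95170; balance=1061741-95170=966571
25. interest=⌊966571·149/10000⌋=14401; principal=110989-14401=96588; balance=966571-96588=869983
26. interest=⌊869983·149/10000⌋=12962; principal=110989-12962=98027; balance=869983-98027=771956
27. interest=⌊771956·149/10000⌋=11502; principal=110989-11502=99487; balance=771956-99487=672469
28. interest=⌊672469·149/10000⌋=10019; principal=110989-10019=100970; balance=672469-100970=571499
29. interest=⌊571499·149/10000⌋=8515; principal=110989-8515=102474; balance=571499-102474=469025
30. interest=⌊469025·149/10000⌋=6988; principal=110989-6988=104001; balance=469025-104001=365024
31. interest=⌊365024·149/10000⌋=5438; principal=110989-5438=105551; balance=365024-105551=259473
32. interest=⌊259473·149/10000⌋=3866; principal=110989-3866=107123; balance=259473-107123=152350
33. interest=⌊152350·149/10000⌋=2270; principal=110989-2270=108719; balance=152350-108719=43631
34. interest=⌊43631·149/10000⌋=650; principal=min(110989-650,43631)=43631; balance=43631-43631=0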